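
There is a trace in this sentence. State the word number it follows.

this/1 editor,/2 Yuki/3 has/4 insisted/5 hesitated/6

The displaced element is "this editor" (word 2).
It is linked across 1 clause boundary (Ø).
It functions as the subject of "hesitated", so the gap sits immediately after word 5 ("insisted").
Base order: Yuki has insisted that this editor hesitated.

5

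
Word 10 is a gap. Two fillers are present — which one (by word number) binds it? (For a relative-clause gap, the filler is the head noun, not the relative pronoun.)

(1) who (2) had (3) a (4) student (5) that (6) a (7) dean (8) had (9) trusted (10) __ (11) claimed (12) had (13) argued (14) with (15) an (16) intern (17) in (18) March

4

The marked gap is inside the relative clause, the direct object of "trusted".
Its filler is the head noun "student" (via "that"), at word 4.
(The other dependency links word 1 to a gap after word 11.)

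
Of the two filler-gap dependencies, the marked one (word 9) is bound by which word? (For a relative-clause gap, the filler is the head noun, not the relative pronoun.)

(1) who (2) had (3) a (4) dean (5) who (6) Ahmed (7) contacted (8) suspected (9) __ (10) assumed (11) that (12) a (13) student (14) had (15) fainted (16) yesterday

The marked gap is the subject of "assumed".
Its filler is the fronted wh-phrase "who", at word 1.
(The other dependency links word 4 to a gap after word 7.)

1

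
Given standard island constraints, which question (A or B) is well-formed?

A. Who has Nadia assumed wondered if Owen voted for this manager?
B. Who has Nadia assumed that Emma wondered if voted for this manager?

In B, the wh-phrase is extracted from inside a wh-island (introduced by "if"), which blocks movement.
In A, the extraction path crosses only that-complement boundaries, which are transparent.
So A is grammatical.

A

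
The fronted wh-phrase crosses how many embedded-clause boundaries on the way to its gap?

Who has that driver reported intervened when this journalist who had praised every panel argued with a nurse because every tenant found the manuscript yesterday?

1

"who" is extracted from the subject of "intervened".
Boundaries crossed, outermost first: [Ø] — 1 in total.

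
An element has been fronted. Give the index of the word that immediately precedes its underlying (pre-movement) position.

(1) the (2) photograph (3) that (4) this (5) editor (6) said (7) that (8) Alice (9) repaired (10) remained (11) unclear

9

The displaced element is "the photograph" (word 2).
It is linked across 1 clause boundary (that).
It functions as the direct object of "repaired", so the gap sits immediately after word 9 ("repaired").
Base order: This editor said that Alice repaired the photograph.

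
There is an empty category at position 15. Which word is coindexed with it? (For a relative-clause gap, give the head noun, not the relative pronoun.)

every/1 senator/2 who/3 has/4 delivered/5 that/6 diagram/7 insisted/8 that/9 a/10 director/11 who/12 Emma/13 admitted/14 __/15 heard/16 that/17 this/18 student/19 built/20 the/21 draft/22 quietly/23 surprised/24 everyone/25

The gap at 15 is the subject of "heard", inside a relative clause.
The relative pronoun is "who" (word 12); it is bound by the head noun immediately before it.
Its filler is the head noun "director", at word 11.

11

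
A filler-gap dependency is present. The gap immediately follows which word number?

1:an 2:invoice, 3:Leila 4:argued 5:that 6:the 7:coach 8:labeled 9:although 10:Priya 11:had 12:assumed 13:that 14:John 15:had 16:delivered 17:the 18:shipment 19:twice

8

The displaced element is "an invoice" (word 2).
It is linked across 1 clause boundary (that).
It functions as the direct object of "labeled", so the gap sits immediately after word 8 ("labeled").
Base order: Leila argued that the coach labeled an invoice although Priya had assumed that John had delivered the shipment twice.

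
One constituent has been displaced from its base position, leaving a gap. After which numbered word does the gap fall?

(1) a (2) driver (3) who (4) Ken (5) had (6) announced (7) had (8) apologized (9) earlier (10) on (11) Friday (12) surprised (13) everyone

6

The displaced element is "a driver" (word 2).
It is linked across 1 clause boundary (Ø).
It functions as the subject of "apologized", so the gap sits immediately after word 6 ("announced").
Base order: Ken had announced that a driver had apologized earlier on Friday.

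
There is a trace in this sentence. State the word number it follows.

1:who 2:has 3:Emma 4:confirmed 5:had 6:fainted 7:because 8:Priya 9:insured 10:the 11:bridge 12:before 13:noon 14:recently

4

The displaced element is "who" (word 1).
It is linked across 1 clause boundary (Ø).
It functions as the subject of "fainted", so the gap sits immediately after word 4 ("confirmed").
Base order: Emma has confirmed that who had fainted because Priya insured the bridge before noon recently.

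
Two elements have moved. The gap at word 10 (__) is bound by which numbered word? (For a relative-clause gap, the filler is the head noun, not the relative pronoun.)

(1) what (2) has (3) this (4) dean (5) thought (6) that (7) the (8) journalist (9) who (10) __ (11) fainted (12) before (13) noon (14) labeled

The marked gap is inside the relative clause, the subject of "fainted".
Its filler is the head noun "journalist" (via "who"), at word 8.
(The other dependency links word 1 to a gap after word 14.)

8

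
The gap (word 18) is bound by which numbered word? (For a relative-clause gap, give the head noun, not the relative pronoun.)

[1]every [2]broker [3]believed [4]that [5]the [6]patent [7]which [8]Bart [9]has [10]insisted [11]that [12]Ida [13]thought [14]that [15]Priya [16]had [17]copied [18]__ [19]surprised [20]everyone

6

The gap at 18 is the object of "copied", inside a relative clause.
The relative pronoun is "which" (word 7); it is bound by the head noun immediately before it.
Its filler is the head noun "patent", at word 6.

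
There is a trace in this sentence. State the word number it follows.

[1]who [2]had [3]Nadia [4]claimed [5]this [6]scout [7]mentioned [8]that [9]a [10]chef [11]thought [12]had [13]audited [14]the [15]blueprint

11

The displaced element is "who" (word 1).
It is linked across 3 clause boundaries (Ø → that → Ø).
It functions as the subject of "audited", so the gap sits immediately after word 11 ("thought").
Base order: Nadia had claimed this scout mentioned that a chef thought that who had audited the blueprint.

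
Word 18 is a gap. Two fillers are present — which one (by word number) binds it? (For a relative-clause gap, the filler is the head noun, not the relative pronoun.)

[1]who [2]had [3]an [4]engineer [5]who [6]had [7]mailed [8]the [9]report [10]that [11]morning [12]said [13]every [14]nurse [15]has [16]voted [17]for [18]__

The marked gap is the object of the preposition "for" of "voted".
Its filler is the fronted wh-phrase "who", at word 1.
(The other dependency links word 4 to a gap after word 5.)

1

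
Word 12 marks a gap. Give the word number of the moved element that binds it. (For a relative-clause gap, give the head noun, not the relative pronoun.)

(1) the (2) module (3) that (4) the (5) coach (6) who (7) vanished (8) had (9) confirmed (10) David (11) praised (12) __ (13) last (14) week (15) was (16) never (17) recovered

2

The gap at 12 is the object of "praised", inside a relative clause.
The relative pronoun is "that" (word 3); it is bound by the head noun immediately before it.
Its filler is the head noun "module", at word 2.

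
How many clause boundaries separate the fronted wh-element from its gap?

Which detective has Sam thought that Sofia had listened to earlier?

1

"which detective" is extracted from the PP object of "listened".
Boundaries crossed, outermost first: [that] — 1 in total.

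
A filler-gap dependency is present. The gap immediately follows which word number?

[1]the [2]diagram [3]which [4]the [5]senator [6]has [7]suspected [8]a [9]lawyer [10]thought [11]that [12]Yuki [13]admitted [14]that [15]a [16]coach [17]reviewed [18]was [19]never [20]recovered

The displaced element is "the diagram" (word 2).
It is linked across 3 clause boundaries (Ø → that → that).
It functions as the direct object of "reviewed", so the gap sits immediately after word 17 ("reviewed").
Base order: The senator has suspected a lawyer thought that Yuki admitted that a coach reviewed the diagram.

17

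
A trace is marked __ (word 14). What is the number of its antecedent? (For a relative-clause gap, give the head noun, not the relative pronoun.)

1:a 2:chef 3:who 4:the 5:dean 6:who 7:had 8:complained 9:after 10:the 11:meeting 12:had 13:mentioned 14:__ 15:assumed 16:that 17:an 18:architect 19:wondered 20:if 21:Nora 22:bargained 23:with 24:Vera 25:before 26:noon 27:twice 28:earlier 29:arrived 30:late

The gap at 14 is the subject of "assumed", inside a relative clause.
The relative pronoun is "who" (word 3); it is bound by the head noun immediately before it.
Its filler is the head noun "chef", at word 2.

2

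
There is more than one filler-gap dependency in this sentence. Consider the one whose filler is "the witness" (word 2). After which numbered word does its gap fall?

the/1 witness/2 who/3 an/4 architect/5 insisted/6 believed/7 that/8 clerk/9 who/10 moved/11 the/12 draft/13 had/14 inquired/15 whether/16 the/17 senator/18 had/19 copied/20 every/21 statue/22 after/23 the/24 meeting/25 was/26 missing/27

The displaced element is "the witness" (word 2).
It is linked across 1 clause boundary (Ø).
It functions as the subject of "believed", so the gap sits immediately after word 6 ("insisted").
Base order: An architect insisted that the witness believed that clerk who moved the draft had inquired whether the senator had copied every statue after the meeting.

6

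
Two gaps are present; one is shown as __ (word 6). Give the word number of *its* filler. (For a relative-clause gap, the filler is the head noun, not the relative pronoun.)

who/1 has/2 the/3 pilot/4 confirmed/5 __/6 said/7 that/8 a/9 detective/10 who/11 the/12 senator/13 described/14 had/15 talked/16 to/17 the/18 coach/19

The marked gap is the subject of "said".
Its filler is the fronted wh-phrase "who", at word 1.
(The other dependency links word 10 to a gap after word 14.)

1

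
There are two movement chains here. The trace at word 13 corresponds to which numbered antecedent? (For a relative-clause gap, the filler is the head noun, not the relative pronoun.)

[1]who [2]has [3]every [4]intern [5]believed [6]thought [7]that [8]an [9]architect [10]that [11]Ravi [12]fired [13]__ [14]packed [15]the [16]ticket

The marked gap is inside the relative clause, the direct object of "fired".
Its filler is the head noun "architect" (via "that"), at word 9.
(The other dependency links word 1 to a gap after word 5.)

9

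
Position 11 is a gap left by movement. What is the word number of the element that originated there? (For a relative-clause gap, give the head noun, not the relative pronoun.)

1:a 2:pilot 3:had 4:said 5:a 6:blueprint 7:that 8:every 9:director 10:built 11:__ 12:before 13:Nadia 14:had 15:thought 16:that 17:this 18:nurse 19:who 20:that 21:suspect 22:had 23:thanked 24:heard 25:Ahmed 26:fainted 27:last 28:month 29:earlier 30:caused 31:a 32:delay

6

The gap at 11 is the object of "built", inside a relative clause.
The relative pronoun is "that" (word 7); it is bound by the head noun immediately before it.
Its filler is the head noun "blueprint", at word 6.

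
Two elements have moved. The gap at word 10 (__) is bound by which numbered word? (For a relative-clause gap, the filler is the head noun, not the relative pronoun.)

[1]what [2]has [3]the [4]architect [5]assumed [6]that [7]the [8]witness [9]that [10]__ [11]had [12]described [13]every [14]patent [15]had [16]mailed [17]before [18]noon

The marked gap is inside the relative clause, the subject of "described".
Its filler is the head noun "witness" (via "that"), at word 8.
(The other dependency links word 1 to a gap after word 16.)

8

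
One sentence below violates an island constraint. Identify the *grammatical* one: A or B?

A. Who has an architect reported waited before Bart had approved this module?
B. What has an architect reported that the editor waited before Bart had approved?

In B, the wh-phrase is extracted from inside an adjunct island (introduced by "before"), which blocks movement.
In A, the extraction path crosses only that-complement boundaries, which are transparent.
So A is grammatical.

A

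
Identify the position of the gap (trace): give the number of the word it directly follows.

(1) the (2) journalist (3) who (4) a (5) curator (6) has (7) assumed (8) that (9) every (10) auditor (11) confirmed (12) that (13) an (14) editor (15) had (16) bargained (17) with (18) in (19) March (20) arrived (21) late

17

The displaced element is "the journalist" (word 2).
It is linked across 2 clause boundaries (that → that).
It functions as the object of the preposition "with" of "bargained", so the gap sits immediately after word 17 ("with").
Base order: A curator has assumed that every auditor confirmed that an editor had bargained with the journalist in March.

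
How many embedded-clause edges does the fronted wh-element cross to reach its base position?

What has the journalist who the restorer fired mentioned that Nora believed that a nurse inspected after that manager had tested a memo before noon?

"what" is extracted from the object of "inspected".
Boundaries crossed, outermost first: [that], [that] — 2 in total.

2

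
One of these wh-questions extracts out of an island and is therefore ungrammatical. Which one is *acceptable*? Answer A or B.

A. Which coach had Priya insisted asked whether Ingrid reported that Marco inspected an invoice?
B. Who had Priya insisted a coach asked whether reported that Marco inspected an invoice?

A

In B, the wh-phrase is extracted from inside a wh-island (introduced by "whether"), which blocks movement.
In A, the extraction path crosses only that-complement boundaries, which are transparent.
So A is grammatical.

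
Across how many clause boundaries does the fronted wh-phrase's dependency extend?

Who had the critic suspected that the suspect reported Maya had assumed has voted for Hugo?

"who" is extracted from the subject of "voted".
Boundaries crossed, outermost first: [that], [Ø], [Ø] — 3 in total.

3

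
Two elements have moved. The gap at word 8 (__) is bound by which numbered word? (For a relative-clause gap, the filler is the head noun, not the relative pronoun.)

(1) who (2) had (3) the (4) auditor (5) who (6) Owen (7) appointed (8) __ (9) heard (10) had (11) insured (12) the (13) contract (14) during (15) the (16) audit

The marked gap is inside the relative clause, the direct object of "appointed".
Its filler is the head noun "auditor" (via "who"), at word 4.
(The other dependency links word 1 to a gap after word 9.)

4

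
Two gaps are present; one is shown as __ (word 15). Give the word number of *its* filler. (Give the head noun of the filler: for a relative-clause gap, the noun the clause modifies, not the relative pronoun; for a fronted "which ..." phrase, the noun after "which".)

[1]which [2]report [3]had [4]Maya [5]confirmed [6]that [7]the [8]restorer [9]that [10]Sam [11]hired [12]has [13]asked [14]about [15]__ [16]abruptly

2

The marked gap is the object of the preposition "about" of "asked".
Its filler is the fronted wh-phrase "which report", at word 2.
(The other dependency links word 8 to a gap after word 11.)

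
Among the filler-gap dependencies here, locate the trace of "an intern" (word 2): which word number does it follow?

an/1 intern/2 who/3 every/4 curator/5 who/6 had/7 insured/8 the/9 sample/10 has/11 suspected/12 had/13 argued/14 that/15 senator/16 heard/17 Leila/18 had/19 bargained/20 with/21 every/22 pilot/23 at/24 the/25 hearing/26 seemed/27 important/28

12

The displaced element is "an intern" (word 2).
It is linked across 1 clause boundary (Ø).
It functions as the subject of "argued", so the gap sits immediately after word 12 ("suspected").
Base order: Every curator who had insured the sample has suspected that an intern had argued that senator heard Leila had bargained with every pilot at the hearing.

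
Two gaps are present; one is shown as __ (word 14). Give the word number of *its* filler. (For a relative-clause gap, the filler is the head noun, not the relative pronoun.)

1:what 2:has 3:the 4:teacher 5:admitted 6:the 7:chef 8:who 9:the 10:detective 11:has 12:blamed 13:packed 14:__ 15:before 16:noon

1

The marked gap is the direct object of "packed".
Its filler is the fronted wh-phrase "what", at word 1.
(The other dependency links word 7 to a gap after word 12.)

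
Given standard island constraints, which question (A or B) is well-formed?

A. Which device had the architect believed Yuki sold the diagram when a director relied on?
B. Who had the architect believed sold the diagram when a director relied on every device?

In A, the wh-phrase is extracted from inside an adjunct island (introduced by "when"), which blocks movement.
In B, the extraction path crosses only that-complement boundaries, which are transparent.
So B is grammatical.

B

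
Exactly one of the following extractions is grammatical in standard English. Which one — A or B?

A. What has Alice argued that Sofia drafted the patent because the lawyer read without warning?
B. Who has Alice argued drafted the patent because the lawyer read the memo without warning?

B

In A, the wh-phrase is extracted from inside an adjunct island (introduced by "because"), which blocks movement.
In B, the extraction path crosses only that-complement boundaries, which are transparent.
So B is grammatical.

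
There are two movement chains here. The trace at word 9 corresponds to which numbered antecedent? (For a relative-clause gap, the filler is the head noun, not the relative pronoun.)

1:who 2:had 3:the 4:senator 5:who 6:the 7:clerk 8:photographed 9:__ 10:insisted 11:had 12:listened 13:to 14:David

The marked gap is inside the relative clause, the direct object of "photographed".
Its filler is the head noun "senator" (via "who"), at word 4.
(The other dependency links word 1 to a gap after word 10.)

4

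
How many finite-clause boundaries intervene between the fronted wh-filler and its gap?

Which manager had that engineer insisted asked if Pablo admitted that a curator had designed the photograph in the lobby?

1

"which manager" is extracted from the subject of "asked".
Boundaries crossed, outermost first: [Ø] — 1 in total.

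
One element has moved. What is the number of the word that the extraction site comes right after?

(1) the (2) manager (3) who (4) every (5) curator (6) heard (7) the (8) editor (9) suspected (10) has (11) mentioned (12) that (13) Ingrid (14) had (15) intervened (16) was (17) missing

The displaced element is "the manager" (word 2).
It is linked across 2 clause boundaries (Ø → Ø).
It functions as the subject of "mentioned", so the gap sits immediately after word 9 ("suspected").
Base order: Every curator heard the editor suspected that the manager has mentioned that Ingrid had intervened.

9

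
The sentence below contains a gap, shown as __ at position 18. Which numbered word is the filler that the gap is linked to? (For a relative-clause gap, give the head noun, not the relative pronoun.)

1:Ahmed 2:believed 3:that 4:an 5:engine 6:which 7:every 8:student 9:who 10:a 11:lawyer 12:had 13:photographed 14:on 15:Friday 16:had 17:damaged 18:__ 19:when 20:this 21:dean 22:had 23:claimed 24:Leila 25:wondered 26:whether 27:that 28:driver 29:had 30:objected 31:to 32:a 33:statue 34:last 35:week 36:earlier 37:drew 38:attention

The gap at 18 is the object of "damaged", inside a relative clause.
The relative pronoun is "which" (word 6); it is bound by the head noun immediately before it.
Its filler is the head noun "engine", at word 5.

5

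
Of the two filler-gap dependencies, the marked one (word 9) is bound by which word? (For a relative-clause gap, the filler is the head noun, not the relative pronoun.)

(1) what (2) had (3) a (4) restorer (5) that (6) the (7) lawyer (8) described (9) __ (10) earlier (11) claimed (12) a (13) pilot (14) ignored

The marked gap is inside the relative clause, the direct object of "described".
Its filler is the head noun "restorer" (via "that"), at word 4.
(The other dependency links word 1 to a gap after word 14.)

4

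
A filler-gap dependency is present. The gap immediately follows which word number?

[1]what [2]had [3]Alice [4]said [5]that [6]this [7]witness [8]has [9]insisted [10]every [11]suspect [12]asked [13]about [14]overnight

The displaced element is "what" (word 1).
It is linked across 2 clause boundaries (that → Ø).
It functions as the object of the preposition "about" of "asked", so the gap sits immediately after word 13 ("about").
Base order: Alice had said that this witness has insisted every suspect asked about what overnight.

13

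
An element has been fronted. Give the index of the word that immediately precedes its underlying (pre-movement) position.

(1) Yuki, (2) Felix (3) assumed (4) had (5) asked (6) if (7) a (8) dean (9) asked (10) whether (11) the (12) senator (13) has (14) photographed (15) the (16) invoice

The displaced element is "Yuki" (word 1).
It is linked across 1 clause boundary (Ø).
It functions as the subject of "asked", so the gap sits immediately after word 3 ("assumed").
Base order: Felix assumed that Yuki had asked if a dean asked whether the senator has photographed the invoice.

3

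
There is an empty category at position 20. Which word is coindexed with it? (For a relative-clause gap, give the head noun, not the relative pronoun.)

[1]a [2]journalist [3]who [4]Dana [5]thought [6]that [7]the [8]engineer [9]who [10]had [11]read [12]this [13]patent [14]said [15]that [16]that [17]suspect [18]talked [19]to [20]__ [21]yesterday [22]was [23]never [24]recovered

The gap at 20 is the prepositional object of "talked", inside a relative clause.
The relative pronoun is "who" (word 3); it is bound by the head noun immediately before it.
Its filler is the head noun "journalist", at word 2.

2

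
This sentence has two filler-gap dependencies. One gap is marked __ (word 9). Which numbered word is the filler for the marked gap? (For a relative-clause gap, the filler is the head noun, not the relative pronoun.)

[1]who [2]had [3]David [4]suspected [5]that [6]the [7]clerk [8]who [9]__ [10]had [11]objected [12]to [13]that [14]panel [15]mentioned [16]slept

The marked gap is inside the relative clause, the subject of "objected".
Its filler is the head noun "clerk" (via "who"), at word 7.
(The other dependency links word 1 to a gap after word 15.)

7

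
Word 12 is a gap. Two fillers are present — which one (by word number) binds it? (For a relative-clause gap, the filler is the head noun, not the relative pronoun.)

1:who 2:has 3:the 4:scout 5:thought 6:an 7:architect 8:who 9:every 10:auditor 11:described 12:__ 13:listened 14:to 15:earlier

7

The marked gap is inside the relative clause, the direct object of "described".
Its filler is the head noun "architect" (via "who"), at word 7.
(The other dependency links word 1 to a gap after word 14.)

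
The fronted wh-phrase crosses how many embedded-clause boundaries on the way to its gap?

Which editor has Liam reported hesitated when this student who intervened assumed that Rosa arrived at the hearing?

1

"which editor" is extracted from the subject of "hesitated".
Boundaries crossed, outermost first: [Ø] — 1 in total.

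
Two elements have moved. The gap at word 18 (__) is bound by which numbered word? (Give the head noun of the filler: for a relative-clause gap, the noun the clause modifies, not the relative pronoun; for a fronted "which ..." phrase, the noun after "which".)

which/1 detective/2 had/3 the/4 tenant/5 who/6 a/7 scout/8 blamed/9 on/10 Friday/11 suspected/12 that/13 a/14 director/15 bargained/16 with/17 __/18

The marked gap is the object of the preposition "with" of "bargained".
Its filler is the fronted wh-phrase "which detective", at word 2.
(The other dependency links word 5 to a gap after word 9.)

2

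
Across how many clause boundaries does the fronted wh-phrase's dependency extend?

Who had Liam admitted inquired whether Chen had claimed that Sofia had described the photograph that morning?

"who" is extracted from the subject of "inquired".
Boundaries crossed, outermost first: [Ø] — 1 in total.

1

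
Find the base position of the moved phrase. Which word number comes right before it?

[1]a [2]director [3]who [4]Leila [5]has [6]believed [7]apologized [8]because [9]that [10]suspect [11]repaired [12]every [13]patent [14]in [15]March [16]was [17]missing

The displaced element is "a director" (word 2).
It is linked across 1 clause boundary (Ø).
It functions as the subject of "apologized", so the gap sits immediately after word 6 ("believed").
Base order: Leila has believed that a director apologized because that suspect repaired every patent in March.

6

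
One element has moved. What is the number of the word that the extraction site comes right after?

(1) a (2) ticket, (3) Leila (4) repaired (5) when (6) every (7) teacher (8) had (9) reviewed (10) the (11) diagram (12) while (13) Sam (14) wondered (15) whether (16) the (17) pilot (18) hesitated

4

The displaced element is "a ticket" (word 2).
It functions as the direct object of "repaired", so the gap sits immediately after word 4 ("repaired").
Base order: Leila repaired a ticket when every teacher had reviewed the diagram while Sam wondered whether the pilot hesitated.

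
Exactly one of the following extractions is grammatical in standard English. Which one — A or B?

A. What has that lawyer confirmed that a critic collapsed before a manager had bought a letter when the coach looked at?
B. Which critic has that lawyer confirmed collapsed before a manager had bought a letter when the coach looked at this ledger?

In A, the wh-phrase is extracted from inside an adjunct island (introduced by "before"), which blocks movement.
In B, the extraction path crosses only that-complement boundaries, which are transparent.
So B is grammatical.

B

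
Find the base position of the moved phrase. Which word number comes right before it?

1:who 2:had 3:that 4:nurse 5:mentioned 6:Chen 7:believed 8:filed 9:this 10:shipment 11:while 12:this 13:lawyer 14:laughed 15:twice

The displaced element is "who" (word 1).
It is linked across 2 clause boundaries (Ø → Ø).
It functions as the subject of "filed", so the gap sits immediately after word 7 ("believed").
Base order: That nurse had mentioned Chen believed that who filed this shipment while this lawyer laughed twice.

7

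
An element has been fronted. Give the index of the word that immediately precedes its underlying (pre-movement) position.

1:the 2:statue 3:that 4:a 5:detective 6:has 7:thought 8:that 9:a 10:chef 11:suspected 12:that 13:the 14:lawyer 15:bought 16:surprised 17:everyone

15

The displaced element is "the statue" (word 2).
It is linked across 2 clause boundaries (that → that).
It functions as the direct object of "bought", so the gap sits immediately after word 15 ("bought").
Base order: A detective has thought that a chef suspected that the lawyer bought the statue.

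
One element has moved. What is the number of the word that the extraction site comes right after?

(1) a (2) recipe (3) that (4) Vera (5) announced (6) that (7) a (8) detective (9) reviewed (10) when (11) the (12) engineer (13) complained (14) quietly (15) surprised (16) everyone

The displaced element is "a recipe" (word 2).
It is linked across 1 clause boundary (that).
It functions as the direct object of "reviewed", so the gap sits immediately after word 9 ("reviewed").
Base order: Vera announced that a detective reviewed a recipe when the engineer complained quietly.

9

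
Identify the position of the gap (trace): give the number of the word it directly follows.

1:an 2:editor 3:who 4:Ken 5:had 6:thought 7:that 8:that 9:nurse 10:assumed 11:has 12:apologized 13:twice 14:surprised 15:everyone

The displaced element is "an editor" (word 2).
It is linked across 2 clause boundaries (that → Ø).
It functions as the subject of "apologized", so the gap sits immediately after word 10 ("assumed").
Base order: Ken had thought that that nurse assumed an editor has apologized twice.

10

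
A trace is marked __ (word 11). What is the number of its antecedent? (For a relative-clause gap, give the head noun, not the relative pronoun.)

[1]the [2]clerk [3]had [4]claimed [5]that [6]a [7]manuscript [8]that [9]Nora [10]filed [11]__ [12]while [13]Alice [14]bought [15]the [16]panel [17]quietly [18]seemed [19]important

7

The gap at 11 is the object of "filed", inside a relative clause.
The relative pronoun is "that" (word 8); it is bound by the head noun immediately before it.
Its filler is the head noun "manuscript", at word 7.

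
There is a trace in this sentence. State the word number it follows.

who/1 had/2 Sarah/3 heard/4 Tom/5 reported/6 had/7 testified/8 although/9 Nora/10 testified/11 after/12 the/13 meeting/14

The displaced element is "who" (word 1).
It is linked across 2 clause boundaries (Ø → Ø).
It functions as the subject of "testified", so the gap sits immediately after word 6 ("reported").
Base order: Sarah had heard Tom reported that who had testified although Nora testified after the meeting.

6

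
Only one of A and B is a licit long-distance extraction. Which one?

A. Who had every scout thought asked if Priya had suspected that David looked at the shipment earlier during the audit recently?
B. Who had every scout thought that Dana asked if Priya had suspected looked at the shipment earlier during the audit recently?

In B, the wh-phrase is extracted from inside a wh-island (introduced by "if"), which blocks movement.
In A, the extraction path crosses only that-complement boundaries, which are transparent.
So A is grammatical.

A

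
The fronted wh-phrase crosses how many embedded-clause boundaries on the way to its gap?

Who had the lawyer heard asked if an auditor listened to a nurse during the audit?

1

"who" is extracted from the subject of "asked".
Boundaries crossed, outermost first: [Ø] — 1 in total.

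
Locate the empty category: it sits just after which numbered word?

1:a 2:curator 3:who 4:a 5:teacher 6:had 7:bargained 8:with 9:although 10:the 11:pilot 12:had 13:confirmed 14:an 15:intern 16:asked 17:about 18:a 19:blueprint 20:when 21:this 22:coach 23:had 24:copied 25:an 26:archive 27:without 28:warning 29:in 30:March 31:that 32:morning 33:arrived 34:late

The displaced element is "a curator" (word 2).
It functions as the object of the preposition "with" of "bargained", so the gap sits immediately after word 8 ("with").
Base order: A teacher had bargained with a curator although the pilot had confirmed an intern asked about a blueprint when this coach had copied an archive without warning in March that morning.

8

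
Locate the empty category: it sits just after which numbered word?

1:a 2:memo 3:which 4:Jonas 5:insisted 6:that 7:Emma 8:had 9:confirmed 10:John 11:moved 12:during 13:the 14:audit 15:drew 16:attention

11

The displaced element is "a memo" (word 2).
It is linked across 2 clause boundaries (that → Ø).
It functions as the direct object of "moved", so the gap sits immediately after word 11 ("moved").
Base order: Jonas insisted that Emma had confirmed John moved a memo during the audit.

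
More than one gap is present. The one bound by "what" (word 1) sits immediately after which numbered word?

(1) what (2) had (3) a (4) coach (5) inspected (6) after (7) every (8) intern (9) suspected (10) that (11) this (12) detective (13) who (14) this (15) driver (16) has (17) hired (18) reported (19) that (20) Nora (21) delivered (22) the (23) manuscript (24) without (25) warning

The displaced element is "what" (word 1).
It functions as the direct object of "inspected", so the gap sits immediately after word 5 ("inspected").
Base order: A coach had inspected what after every intern suspected that this detective who this driver has hired reported that Nora delivered the manuscript without warning.

5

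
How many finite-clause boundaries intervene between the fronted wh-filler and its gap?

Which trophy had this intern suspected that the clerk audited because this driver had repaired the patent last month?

1

"which trophy" is extracted from the object of "audited".
Boundaries crossed, outermost first: [that] — 1 in total.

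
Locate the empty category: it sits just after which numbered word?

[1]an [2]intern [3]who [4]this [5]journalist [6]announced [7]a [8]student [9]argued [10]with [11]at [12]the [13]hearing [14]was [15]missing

10

The displaced element is "an intern" (word 2).
It is linked across 1 clause boundary (Ø).
It functions as the object of the preposition "with" of "argued", so the gap sits immediately after word 10 ("with").
Base order: This journalist announced a student argued with an intern at the hearing.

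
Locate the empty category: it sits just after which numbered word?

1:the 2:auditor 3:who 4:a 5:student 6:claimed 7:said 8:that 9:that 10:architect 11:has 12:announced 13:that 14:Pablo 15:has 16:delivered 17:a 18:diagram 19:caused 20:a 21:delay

The displaced element is "the auditor" (word 2).
It is linked across 1 clause boundary (Ø).
It functions as the subject of "said", so the gap sits immediately after word 6 ("claimed").
Base order: A student claimed the auditor said that that architect has announced that Pablo has delivered a diagram.

6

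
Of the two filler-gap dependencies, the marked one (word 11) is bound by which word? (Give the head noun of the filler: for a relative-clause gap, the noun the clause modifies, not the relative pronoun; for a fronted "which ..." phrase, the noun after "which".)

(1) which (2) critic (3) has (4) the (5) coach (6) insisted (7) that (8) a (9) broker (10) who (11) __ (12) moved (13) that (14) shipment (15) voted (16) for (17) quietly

9

The marked gap is inside the relative clause, the subject of "moved".
Its filler is the head noun "broker" (via "who"), at word 9.
(The other dependency links word 2 to a gap after word 16.)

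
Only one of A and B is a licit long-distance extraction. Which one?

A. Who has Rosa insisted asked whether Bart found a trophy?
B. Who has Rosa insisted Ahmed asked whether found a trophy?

In B, the wh-phrase is extracted from inside a wh-island (introduced by "whether"), which blocks movement.
In A, the extraction path crosses only that-complement boundaries, which are transparent.
So A is grammatical.

A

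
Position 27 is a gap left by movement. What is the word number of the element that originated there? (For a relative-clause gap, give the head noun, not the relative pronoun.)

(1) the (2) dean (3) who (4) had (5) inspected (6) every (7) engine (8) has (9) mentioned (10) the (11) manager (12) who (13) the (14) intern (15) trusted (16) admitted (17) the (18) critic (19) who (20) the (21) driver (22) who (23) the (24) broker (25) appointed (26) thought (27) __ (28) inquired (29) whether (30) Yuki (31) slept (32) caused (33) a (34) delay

18

The gap at 27 is the subject of "inquired", inside a relative clause.
The relative pronoun is "who" (word 19); it is bound by the head noun immediately before it.
Its filler is the head noun "critic", at word 18.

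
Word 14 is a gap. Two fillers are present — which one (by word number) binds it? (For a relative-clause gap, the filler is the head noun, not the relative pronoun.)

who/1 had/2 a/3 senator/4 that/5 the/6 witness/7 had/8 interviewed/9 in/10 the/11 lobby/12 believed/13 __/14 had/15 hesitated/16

1

The marked gap is the subject of "hesitated".
Its filler is the fronted wh-phrase "who", at word 1.
(The other dependency links word 4 to a gap after word 9.)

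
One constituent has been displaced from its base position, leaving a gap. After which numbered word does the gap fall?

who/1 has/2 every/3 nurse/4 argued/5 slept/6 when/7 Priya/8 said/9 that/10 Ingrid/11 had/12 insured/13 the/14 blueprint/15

The displaced element is "who" (word 1).
It is linked across 1 clause boundary (Ø).
It functions as the subject of "slept", so the gap sits immediately after word 5 ("argued").
Base order: Every nurse has argued that who slept when Priya said that Ingrid had insured the blueprint.

5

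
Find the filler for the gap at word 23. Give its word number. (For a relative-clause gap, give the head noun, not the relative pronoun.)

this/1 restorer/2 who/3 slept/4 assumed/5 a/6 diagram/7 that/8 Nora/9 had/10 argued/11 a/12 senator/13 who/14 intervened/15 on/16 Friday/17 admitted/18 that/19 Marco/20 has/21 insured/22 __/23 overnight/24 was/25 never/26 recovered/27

7

The gap at 23 is the object of "insured", inside a relative clause.
The relative pronoun is "that" (word 8); it is bound by the head noun immediately before it.
Its filler is the head noun "diagram", at word 7.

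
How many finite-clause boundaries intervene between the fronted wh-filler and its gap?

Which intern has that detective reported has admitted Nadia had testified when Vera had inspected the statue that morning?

"which intern" is extracted from the subject of "admitted".
Boundaries crossed, outermost first: [Ø] — 1 in total.

1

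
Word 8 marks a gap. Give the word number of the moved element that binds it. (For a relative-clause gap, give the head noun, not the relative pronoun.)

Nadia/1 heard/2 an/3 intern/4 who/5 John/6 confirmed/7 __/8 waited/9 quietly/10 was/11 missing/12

4

The gap at 8 is the subject of "waited", inside a relative clause.
The relative pronoun is "who" (word 5); it is bound by the head noun immediately before it.
Its filler is the head noun "intern", at word 4.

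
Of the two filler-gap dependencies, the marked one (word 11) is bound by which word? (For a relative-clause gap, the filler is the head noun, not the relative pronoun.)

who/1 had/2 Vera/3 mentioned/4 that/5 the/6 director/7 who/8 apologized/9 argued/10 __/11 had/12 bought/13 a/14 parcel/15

The marked gap is the subject of "bought".
Its filler is the fronted wh-phrase "who", at word 1.
(The other dependency links word 7 to a gap after word 8.)

1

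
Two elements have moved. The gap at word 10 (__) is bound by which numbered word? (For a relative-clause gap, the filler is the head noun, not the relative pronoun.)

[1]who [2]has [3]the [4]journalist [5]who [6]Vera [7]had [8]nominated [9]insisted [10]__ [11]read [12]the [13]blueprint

The marked gap is the subject of "read".
Its filler is the fronted wh-phrase "who", at word 1.
(The other dependency links word 4 to a gap after word 8.)

1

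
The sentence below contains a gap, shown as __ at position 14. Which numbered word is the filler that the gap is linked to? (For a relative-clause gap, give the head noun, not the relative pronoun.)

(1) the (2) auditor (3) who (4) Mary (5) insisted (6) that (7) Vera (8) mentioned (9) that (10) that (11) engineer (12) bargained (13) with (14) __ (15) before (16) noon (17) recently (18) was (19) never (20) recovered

2

The gap at 14 is the prepositional object of "bargained", inside a relative clause.
The relative pronoun is "who" (word 3); it is bound by the head noun immediately before it.
Its filler is the head noun "auditor", at word 2.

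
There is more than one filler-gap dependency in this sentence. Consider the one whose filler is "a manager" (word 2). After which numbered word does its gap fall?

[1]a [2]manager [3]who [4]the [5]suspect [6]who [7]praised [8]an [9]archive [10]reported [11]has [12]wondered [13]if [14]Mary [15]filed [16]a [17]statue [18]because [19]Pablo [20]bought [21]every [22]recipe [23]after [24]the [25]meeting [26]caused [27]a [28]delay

The displaced element is "a manager" (word 2).
It is linked across 1 clause boundary (Ø).
It functions as the subject of "wondered", so the gap sits immediately after word 10 ("reported").
Base order: The suspect who praised an archive reported a manager has wondered if Mary filed a statue because Pablo bought every recipe after the meeting.

10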